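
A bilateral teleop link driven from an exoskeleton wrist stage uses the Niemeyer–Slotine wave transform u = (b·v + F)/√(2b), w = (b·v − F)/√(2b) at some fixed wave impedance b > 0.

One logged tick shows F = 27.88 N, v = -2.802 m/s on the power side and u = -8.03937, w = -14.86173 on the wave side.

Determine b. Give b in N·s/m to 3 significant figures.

b = 33.4 N·s/m

u + w = -22.90110;  u + w = √(2b)·v, so √(2b) = -22.90110/(-2.802) = 8.17313.
b = (√(2b))²/2 = 66.79999/2 = 33.40000.
(Check via u − w = 2F/√(2b): u − w = 6.82236, 2F/√(2b) = 6.82236.)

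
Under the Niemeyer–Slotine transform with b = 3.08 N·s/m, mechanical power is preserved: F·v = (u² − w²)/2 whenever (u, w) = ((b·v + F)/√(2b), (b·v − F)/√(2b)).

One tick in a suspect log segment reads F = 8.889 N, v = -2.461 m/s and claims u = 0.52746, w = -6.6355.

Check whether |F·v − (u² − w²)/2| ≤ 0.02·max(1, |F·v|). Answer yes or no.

yes

F·v = 8.889×(-2.461) = -21.8758 W.
(u² − w²)/2 = (0.2782 − 44.0299)/2 = -21.8758 W.
|Δ| = 0.0000;  2% of max(1, |F·v|) = 0.4375.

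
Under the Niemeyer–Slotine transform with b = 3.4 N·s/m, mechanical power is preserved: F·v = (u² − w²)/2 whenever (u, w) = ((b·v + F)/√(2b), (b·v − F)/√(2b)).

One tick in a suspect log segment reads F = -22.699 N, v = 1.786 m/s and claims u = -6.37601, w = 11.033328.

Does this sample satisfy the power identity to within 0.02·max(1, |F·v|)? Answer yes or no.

yes

F·v = (-22.699)×1.786 = -40.540414 W.
(u² − w²)/2 = (40.653504 − 121.734327)/2 = -40.540412 W.
|Δ| = 0.000002;  2% of max(1, |F·v|) = 0.810808.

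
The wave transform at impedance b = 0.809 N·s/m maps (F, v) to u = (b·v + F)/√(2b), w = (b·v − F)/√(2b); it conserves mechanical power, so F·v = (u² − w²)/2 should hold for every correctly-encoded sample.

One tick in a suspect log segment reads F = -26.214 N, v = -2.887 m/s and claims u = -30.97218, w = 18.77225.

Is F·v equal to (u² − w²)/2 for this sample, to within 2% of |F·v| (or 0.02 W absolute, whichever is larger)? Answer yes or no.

F·v = (-26.214)×(-2.887) = 75.6798 W.
(u² − w²)/2 = (959.2759 − 352.3974)/2 = 303.4393 W.
|Δ| = 227.7595;  2% of max(1, |F·v|) = 1.5136.

no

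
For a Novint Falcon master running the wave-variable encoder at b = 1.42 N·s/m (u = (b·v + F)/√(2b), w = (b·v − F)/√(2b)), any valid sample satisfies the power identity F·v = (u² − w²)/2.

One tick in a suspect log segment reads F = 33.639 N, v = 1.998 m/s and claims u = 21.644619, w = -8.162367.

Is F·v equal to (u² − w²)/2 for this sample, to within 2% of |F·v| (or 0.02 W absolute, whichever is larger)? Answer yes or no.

F·v = 33.639×1.998 = 67.210722 W.
(u² − w²)/2 = (468.489532 − 66.624235)/2 = 200.932648 W.
|Δ| = 133.721926;  2% of max(1, |F·v|) = 1.344214.

no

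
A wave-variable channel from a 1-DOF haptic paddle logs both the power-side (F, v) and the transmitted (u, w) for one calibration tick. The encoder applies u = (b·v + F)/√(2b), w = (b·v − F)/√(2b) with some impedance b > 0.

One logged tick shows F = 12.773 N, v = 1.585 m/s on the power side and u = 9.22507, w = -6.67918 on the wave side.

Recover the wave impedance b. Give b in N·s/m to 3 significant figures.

u + w = 2.5459;  u + w = √(2b)·v, so √(2b) = 2.5459/1.585 = 1.6062.
b = (√(2b))²/2 = 2.5800/2 = 1.2900.
(Check via u − w = 2F/√(2b): u − w = 15.9043, 2F/√(2b) = 15.9042.)

b = 1.29 N·s/m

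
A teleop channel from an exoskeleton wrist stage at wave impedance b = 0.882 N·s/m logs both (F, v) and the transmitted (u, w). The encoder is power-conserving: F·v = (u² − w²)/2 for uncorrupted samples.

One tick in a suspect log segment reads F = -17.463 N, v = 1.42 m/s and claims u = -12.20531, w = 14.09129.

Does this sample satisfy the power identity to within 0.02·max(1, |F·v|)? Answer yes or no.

F·v = (-17.463)×1.42 = -24.79746 W.
(u² − w²)/2 = (148.96959 − 198.56445)/2 = -24.79743 W.
|Δ| = 0.00003;  2% of max(1, |F·v|) = 0.49595.

yes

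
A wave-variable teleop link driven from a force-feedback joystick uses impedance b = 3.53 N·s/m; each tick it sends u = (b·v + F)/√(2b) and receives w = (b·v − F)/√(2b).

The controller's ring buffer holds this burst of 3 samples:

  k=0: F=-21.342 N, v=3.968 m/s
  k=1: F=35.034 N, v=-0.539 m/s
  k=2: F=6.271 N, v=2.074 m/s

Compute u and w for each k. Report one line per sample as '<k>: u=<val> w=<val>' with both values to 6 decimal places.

0: u=-2.760549 w=13.303787
1: u=12.469141 w=-13.901299
2: u=5.115499 w=0.395256

k=0: b·v=3.53×3.968=14.007040; √(2b)=2.657066; u=(14.007040+(-21.342))/2.657066=-2.760549, w=(14.007040−(-21.342))/2.657066=13.303787
k=1: b·v=3.53×(-0.539)=-1.902670; √(2b)=2.657066; u=(-1.902670+35.034)/2.657066=12.469141, w=(-1.902670−35.034)/2.657066=-13.901299
k=2: b·v=3.53×2.074=7.321220; √(2b)=2.657066; u=(7.321220+6.271)/2.657066=5.115499, w=(7.321220−6.271)/2.657066=0.395256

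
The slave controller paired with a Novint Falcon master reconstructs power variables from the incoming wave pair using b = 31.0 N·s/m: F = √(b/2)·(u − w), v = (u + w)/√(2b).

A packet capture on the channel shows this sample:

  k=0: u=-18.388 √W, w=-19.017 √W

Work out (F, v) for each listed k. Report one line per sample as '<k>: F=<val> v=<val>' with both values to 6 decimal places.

0: F=2.476375 v=-4.750440

k=0: u−w=0.629000, u+w=-37.405000; √(b/2)=3.937004, √(2b)=7.874008; F=3.937004×0.629=2.476375, v=-37.405000/7.874008=-4.750440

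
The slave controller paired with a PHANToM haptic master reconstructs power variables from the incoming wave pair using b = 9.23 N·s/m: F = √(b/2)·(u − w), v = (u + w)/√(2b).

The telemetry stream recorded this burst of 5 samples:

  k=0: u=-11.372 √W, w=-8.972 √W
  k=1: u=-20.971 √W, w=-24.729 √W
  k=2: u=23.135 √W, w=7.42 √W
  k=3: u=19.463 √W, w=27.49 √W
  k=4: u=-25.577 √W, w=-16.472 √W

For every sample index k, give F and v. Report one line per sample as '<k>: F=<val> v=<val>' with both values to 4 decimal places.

k=0: u−w=-2.4000, u+w=-20.3440; √(b/2)=2.1483, √(2b)=4.2965; F=2.1483×(-2.4)=-5.1558, v=-20.3440/4.2965=-4.7350
k=1: u−w=3.7580, u+w=-45.7000; √(b/2)=2.1483, √(2b)=4.2965; F=2.1483×3.758=8.0731, v=-45.7000/4.2965=-10.6365
k=2: u−w=15.7150, u+w=30.5550; √(b/2)=2.1483, √(2b)=4.2965; F=2.1483×15.715=33.7598, v=30.5550/4.2965=7.1116
k=3: u−w=-8.0270, u+w=46.9530; √(b/2)=2.1483, √(2b)=4.2965; F=2.1483×(-8.027)=-17.2440, v=46.9530/4.2965=10.9282
k=4: u−w=-9.1050, u+w=-42.0490; √(b/2)=2.1483, √(2b)=4.2965; F=2.1483×(-9.105)=-19.5599, v=-42.0490/4.2965=-9.7868

0: F=-5.1558 v=-4.7350
1: F=8.0731 v=-10.6365
2: F=33.7598 v=7.1116
3: F=-17.2440 v=10.9282
4: F=-19.5599 v=-9.7868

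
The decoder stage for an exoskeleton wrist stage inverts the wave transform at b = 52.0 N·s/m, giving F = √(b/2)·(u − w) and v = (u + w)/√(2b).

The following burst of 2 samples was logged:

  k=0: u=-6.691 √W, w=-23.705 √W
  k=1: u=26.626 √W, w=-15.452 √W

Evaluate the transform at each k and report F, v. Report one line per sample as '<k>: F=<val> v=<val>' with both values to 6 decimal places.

k=0: u−w=17.014000, u+w=-30.396000; √(b/2)=5.099020, √(2b)=10.198039; F=5.099020×17.014=86.754718, v=-30.396000/10.198039=-2.980573
k=1: u−w=42.078000, u+w=11.174000; √(b/2)=5.099020, √(2b)=10.198039; F=5.099020×42.078=214.556543, v=11.174000/10.198039=1.095701

0: F=86.754718 v=-2.980573
1: F=214.556543 v=1.095701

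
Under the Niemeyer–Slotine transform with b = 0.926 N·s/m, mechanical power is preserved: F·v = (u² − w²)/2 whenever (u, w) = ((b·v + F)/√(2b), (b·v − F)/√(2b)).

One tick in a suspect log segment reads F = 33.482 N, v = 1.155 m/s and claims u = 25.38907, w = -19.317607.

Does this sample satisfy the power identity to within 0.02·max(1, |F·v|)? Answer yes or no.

no

F·v = 33.482×1.155 = 38.671710 W.
(u² − w²)/2 = (644.604875 − 373.169940)/2 = 135.717468 W.
|Δ| = 97.045758;  2% of max(1, |F·v|) = 0.773434.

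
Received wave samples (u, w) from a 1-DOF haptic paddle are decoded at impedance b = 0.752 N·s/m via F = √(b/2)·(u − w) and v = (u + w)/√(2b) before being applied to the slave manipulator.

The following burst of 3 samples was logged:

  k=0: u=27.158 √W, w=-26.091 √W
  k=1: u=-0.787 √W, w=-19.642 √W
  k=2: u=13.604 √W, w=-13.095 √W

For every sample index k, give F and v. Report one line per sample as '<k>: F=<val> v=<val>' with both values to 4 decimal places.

0: F=32.6517 v=0.8700
1: F=11.5617 v=-16.6580
2: F=16.3715 v=0.4150

k=0: u−w=53.2490, u+w=1.0670; √(b/2)=0.6132, √(2b)=1.2264; F=0.6132×53.249=32.6517, v=1.0670/1.2264=0.8700
k=1: u−w=18.8550, u+w=-20.4290; √(b/2)=0.6132, √(2b)=1.2264; F=0.6132×18.855=11.5617, v=-20.4290/1.2264=-16.6580
k=2: u−w=26.6990, u+w=0.5090; √(b/2)=0.6132, √(2b)=1.2264; F=0.6132×26.699=16.3715, v=0.5090/1.2264=0.4150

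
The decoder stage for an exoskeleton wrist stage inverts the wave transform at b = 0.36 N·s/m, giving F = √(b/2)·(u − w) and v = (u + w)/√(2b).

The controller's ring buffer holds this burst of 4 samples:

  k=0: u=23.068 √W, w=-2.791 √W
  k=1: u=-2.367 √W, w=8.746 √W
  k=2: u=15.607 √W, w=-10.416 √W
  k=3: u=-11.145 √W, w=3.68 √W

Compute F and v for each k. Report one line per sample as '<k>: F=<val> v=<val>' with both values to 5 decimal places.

k=0: u−w=25.85900, u+w=20.27700; √(b/2)=0.42426, √(2b)=0.84853; F=0.42426×25.859=10.97104, v=20.27700/0.84853=23.89667
k=1: u−w=-11.11300, u+w=6.37900; √(b/2)=0.42426, √(2b)=0.84853; F=0.42426×(-11.113)=-4.71485, v=6.37900/0.84853=7.51772
k=2: u−w=26.02300, u+w=5.19100; √(b/2)=0.42426, √(2b)=0.84853; F=0.42426×26.023=11.04062, v=5.19100/0.84853=6.11765
k=3: u−w=-14.82500, u+w=-7.46500; √(b/2)=0.42426, √(2b)=0.84853; F=0.42426×(-14.825)=-6.28971, v=-7.46500/0.84853=-8.79759

0: F=10.97104 v=23.89667
1: F=-4.71485 v=7.51772
2: F=11.04062 v=6.11765
3: F=-6.28971 v=-8.79759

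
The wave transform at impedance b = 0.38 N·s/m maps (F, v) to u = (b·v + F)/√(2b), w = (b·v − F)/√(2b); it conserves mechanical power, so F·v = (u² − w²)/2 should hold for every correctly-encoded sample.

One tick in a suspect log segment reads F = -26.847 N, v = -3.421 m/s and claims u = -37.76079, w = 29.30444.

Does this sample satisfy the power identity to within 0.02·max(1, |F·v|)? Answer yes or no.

no

F·v = (-26.847)×(-3.421) = 91.84359 W.
(u² − w²)/2 = (1425.87726 − 858.75020)/2 = 283.56353 W.
|Δ| = 191.71994;  2% of max(1, |F·v|) = 1.83687.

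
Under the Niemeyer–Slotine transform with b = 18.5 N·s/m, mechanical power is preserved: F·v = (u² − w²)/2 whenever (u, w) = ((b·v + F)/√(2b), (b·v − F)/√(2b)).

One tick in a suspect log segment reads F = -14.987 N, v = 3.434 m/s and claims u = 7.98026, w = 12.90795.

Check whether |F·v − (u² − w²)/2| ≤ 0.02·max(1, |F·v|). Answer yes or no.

yes

F·v = (-14.987)×3.434 = -51.46536 W.
(u² − w²)/2 = (63.68455 − 166.61517)/2 = -51.46531 W.
|Δ| = 0.00005;  2% of max(1, |F·v|) = 1.02931.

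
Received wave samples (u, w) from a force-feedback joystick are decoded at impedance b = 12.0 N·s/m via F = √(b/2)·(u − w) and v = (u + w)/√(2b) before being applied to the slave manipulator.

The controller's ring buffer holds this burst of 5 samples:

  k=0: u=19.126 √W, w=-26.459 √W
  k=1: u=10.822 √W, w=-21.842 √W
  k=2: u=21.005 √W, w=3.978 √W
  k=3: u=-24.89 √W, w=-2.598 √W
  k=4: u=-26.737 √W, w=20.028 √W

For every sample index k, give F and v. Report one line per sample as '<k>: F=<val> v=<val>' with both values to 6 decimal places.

k=0: u−w=45.585000, u+w=-7.333000; √(b/2)=2.449490, √(2b)=4.898979; F=2.449490×45.585=111.659990, v=-7.333000/4.898979=-1.496842
k=1: u−w=32.664000, u+w=-11.020000; √(b/2)=2.449490, √(2b)=4.898979; F=2.449490×32.664=80.010133, v=-11.020000/4.898979=-2.249448
k=2: u−w=17.027000, u+w=24.983000; √(b/2)=2.449490, √(2b)=4.898979; F=2.449490×17.027=41.707462, v=24.983000/4.898979=5.099634
k=3: u−w=-22.292000, u+w=-27.488000; √(b/2)=2.449490, √(2b)=4.898979; F=2.449490×(-22.292)=-54.604025, v=-27.488000/4.898979=-5.610965
k=4: u−w=-46.765000, u+w=-6.709000; √(b/2)=2.449490, √(2b)=4.898979; F=2.449490×(-46.765)=-114.550388, v=-6.709000/4.898979=-1.369469

0: F=111.659990 v=-1.496842
1: F=80.010133 v=-2.249448
2: F=41.707462 v=5.099634
3: F=-54.604025 v=-5.610965
4: F=-114.550388 v=-1.369469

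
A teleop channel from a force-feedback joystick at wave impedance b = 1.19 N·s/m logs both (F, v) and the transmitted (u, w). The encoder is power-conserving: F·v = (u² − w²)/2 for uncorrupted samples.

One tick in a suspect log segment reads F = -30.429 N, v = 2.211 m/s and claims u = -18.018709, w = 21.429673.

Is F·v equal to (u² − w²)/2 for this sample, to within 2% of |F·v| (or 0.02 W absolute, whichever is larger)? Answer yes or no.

F·v = (-30.429)×2.211 = -67.278519 W.
(u² − w²)/2 = (324.673874 − 459.230885)/2 = -67.278505 W.
|Δ| = 0.000014;  2% of max(1, |F·v|) = 1.345570.

yes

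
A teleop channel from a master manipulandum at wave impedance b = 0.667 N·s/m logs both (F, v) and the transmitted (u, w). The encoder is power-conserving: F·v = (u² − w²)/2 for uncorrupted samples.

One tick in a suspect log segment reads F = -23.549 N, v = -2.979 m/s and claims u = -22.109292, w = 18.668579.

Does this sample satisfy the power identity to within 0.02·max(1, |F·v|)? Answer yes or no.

F·v = (-23.549)×(-2.979) = 70.152471 W.
(u² − w²)/2 = (488.820793 − 348.515842)/2 = 70.152475 W.
|Δ| = 0.000004;  2% of max(1, |F·v|) = 1.403049.

yes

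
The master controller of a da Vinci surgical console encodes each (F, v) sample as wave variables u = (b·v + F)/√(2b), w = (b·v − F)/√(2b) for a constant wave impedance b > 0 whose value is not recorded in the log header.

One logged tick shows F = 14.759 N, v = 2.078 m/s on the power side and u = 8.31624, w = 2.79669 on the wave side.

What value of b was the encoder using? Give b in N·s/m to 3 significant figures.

b = 14.3 N·s/m

u + w = 11.1129;  u + w = √(2b)·v, so √(2b) = 11.1129/2.078 = 5.3479.
b = (√(2b))²/2 = 28.6000/2 = 14.3000.
(Check via u − w = 2F/√(2b): u − w = 5.5196, 2F/√(2b) = 5.5196.)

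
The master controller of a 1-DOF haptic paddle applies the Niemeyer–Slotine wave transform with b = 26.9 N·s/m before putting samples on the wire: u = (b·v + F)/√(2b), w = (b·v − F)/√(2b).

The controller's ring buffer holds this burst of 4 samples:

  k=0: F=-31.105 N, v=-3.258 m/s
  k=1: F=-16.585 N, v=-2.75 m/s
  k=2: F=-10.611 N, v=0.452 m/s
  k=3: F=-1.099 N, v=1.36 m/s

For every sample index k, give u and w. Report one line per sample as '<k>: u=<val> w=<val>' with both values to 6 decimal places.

k=0: b·v=26.9×(-3.258)=-87.640200; √(2b)=7.334848; u=(-87.640200+(-31.105))/7.334848=-16.189183, w=(-87.640200−(-31.105))/7.334848=-7.707753
k=1: b·v=26.9×(-2.75)=-73.975000; √(2b)=7.334848; u=(-73.975000+(-16.585))/7.334848=-12.346540, w=(-73.975000−(-16.585))/7.334848=-7.824293
k=2: b·v=26.9×0.452=12.158800; √(2b)=7.334848; u=(12.158800+(-10.611))/7.334848=0.211020, w=(12.158800−(-10.611))/7.334848=3.104331
k=3: b·v=26.9×1.36=36.584000; √(2b)=7.334848; u=(36.584000+(-1.099))/7.334848=4.837864, w=(36.584000−(-1.099))/7.334848=5.137530

0: u=-16.189183 w=-7.707753
1: u=-12.346540 w=-7.824293
2: u=0.211020 w=3.104331
3: u=4.837864 w=5.137530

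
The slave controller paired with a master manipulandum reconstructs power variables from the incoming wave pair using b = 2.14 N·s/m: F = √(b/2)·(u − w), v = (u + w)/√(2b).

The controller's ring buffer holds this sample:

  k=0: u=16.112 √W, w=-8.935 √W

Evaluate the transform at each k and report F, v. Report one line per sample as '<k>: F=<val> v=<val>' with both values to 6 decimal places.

k=0: u−w=25.047000, u+w=7.177000; √(b/2)=1.034408, √(2b)=2.068816; F=1.034408×25.047=25.908818, v=7.177000/2.068816=3.469134

0: F=25.908818 v=3.469134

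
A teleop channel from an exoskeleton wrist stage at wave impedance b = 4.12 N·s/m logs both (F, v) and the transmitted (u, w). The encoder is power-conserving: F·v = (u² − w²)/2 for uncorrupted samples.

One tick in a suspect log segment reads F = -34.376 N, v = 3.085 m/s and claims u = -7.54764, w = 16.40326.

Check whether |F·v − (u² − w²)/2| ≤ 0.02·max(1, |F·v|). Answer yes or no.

yes

F·v = (-34.376)×3.085 = -106.04996 W.
(u² − w²)/2 = (56.96687 − 269.06694)/2 = -106.05003 W.
|Δ| = 0.00007;  2% of max(1, |F·v|) = 2.12100.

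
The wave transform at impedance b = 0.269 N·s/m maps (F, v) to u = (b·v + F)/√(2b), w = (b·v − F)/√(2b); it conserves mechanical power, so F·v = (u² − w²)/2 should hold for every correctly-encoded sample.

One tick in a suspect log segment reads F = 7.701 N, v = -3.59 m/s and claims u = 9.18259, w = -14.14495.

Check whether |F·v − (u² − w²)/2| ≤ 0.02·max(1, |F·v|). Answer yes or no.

no

F·v = 7.701×(-3.59) = -27.6466 W.
(u² − w²)/2 = (84.3200 − 200.0796)/2 = -57.8798 W.
|Δ| = 30.2332;  2% of max(1, |F·v|) = 0.5529.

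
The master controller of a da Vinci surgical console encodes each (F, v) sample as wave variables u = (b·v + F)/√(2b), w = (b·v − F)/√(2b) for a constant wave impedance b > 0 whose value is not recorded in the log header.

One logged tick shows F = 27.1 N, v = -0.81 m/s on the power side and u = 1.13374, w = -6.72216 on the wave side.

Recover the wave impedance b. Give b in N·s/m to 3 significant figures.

b = 23.8 N·s/m

u + w = -5.58842;  u + w = √(2b)·v, so √(2b) = -5.58842/(-0.81) = 6.89928.
b = (√(2b))²/2 = 47.60012/2 = 23.80006.
(Check via u − w = 2F/√(2b): u − w = 7.85590, 2F/√(2b) = 7.85589.)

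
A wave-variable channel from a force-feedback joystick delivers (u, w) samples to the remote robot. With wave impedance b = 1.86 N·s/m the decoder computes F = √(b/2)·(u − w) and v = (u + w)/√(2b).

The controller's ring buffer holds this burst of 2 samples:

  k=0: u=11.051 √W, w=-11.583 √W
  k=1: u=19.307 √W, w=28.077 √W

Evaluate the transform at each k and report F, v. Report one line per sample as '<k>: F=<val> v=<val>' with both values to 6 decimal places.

k=0: u−w=22.634000, u+w=-0.532000; √(b/2)=0.964365, √(2b)=1.928730; F=0.964365×22.634=21.827439, v=-0.532000/1.928730=-0.275829
k=1: u−w=-8.770000, u+w=47.384000; √(b/2)=0.964365, √(2b)=1.928730; F=0.964365×(-8.77)=-8.457482, v=47.384000/1.928730=24.567460

0: F=21.827439 v=-0.275829
1: F=-8.457482 v=24.567460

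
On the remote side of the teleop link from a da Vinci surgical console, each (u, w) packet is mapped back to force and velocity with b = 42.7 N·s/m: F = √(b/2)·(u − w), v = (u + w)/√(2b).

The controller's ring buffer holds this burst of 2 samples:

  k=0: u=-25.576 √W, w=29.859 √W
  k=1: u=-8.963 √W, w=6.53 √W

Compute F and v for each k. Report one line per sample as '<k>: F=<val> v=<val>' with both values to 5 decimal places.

k=0: u−w=-55.43500, u+w=4.28300; √(b/2)=4.62061, √(2b)=9.24121; F=4.62061×(-55.435)=-256.14329, v=4.28300/9.24121=0.46347
k=1: u−w=-15.49300, u+w=-2.43300; √(b/2)=4.62061, √(2b)=9.24121; F=4.62061×(-15.493)=-71.58705, v=-2.43300/9.24121=-0.26328

0: F=-256.14329 v=0.46347
1: F=-71.58705 v=-0.26328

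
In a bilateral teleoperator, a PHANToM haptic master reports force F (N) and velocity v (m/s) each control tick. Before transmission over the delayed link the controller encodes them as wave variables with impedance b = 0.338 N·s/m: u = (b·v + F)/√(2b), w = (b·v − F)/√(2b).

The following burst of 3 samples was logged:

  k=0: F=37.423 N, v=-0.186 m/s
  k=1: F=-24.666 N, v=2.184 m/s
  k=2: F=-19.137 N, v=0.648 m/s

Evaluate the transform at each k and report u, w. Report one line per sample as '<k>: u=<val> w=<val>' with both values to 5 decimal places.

k=0: b·v=0.338×(-0.186)=-0.06287; √(2b)=0.82219; u=(-0.06287+37.423)/0.82219=45.43966, w=(-0.06287−37.423)/0.82219=-45.59259
k=1: b·v=0.338×2.184=0.73819; √(2b)=0.82219; u=(0.73819+(-24.666))/0.82219=-29.10245, w=(0.73819−(-24.666))/0.82219=30.89812
k=2: b·v=0.338×0.648=0.21902; √(2b)=0.82219; u=(0.21902+(-19.137))/0.82219=-23.00919, w=(0.21902−(-19.137))/0.82219=23.54197

0: u=45.43966 w=-45.59259
1: u=-29.10245 w=30.89812
2: u=-23.00919 w=23.54197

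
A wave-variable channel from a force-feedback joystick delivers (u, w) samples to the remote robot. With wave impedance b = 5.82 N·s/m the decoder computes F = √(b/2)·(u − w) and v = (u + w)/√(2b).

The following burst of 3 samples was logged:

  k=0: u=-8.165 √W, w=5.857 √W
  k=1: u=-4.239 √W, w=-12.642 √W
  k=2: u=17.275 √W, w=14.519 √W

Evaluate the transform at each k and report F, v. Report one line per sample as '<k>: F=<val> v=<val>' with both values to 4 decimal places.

k=0: u−w=-14.0220, u+w=-2.3080; √(b/2)=1.7059, √(2b)=3.4117; F=1.7059×(-14.022)=-23.9197, v=-2.3080/3.4117=-0.6765
k=1: u−w=8.4030, u+w=-16.8810; √(b/2)=1.7059, √(2b)=3.4117; F=1.7059×8.403=14.3344, v=-16.8810/3.4117=-4.9479
k=2: u−w=2.7560, u+w=31.7940; √(b/2)=1.7059, √(2b)=3.4117; F=1.7059×2.756=4.7014, v=31.7940/3.4117=9.3190

0: F=-23.9197 v=-0.6765
1: F=14.3344 v=-4.9479
2: F=4.7014 v=9.3190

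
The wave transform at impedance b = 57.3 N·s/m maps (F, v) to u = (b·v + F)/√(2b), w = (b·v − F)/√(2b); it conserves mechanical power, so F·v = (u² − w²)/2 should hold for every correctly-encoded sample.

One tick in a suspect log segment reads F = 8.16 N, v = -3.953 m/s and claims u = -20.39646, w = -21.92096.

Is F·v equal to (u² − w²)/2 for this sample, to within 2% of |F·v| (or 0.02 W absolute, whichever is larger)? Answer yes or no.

F·v = 8.16×(-3.953) = -32.2565 W.
(u² − w²)/2 = (416.0156 − 480.5285)/2 = -32.2565 W.
|Δ| = 0.0000;  2% of max(1, |F·v|) = 0.6451.

yes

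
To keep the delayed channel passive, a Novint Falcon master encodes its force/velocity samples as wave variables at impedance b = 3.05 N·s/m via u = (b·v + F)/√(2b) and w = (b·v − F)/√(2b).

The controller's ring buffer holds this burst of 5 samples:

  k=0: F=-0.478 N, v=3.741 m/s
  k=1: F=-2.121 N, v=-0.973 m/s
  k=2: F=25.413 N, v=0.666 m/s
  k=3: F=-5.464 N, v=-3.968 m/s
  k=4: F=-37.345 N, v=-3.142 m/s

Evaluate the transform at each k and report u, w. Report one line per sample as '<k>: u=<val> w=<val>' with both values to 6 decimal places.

0: u=4.426258 w=4.813331
1: u=-2.060334 w=-0.342799
2: u=11.111872 w=-9.466974
3: u=-7.112427 w=-2.687810
4: u=-19.000632 w=11.240465

k=0: b·v=3.05×3.741=11.410050; √(2b)=2.469818; u=(11.410050+(-0.478))/2.469818=4.426258, w=(11.410050−(-0.478))/2.469818=4.813331
k=1: b·v=3.05×(-0.973)=-2.967650; √(2b)=2.469818; u=(-2.967650+(-2.121))/2.469818=-2.060334, w=(-2.967650−(-2.121))/2.469818=-0.342799
k=2: b·v=3.05×0.666=2.031300; √(2b)=2.469818; u=(2.031300+25.413)/2.469818=11.111872, w=(2.031300−25.413)/2.469818=-9.466974
k=3: b·v=3.05×(-3.968)=-12.102400; √(2b)=2.469818; u=(-12.102400+(-5.464))/2.469818=-7.112427, w=(-12.102400−(-5.464))/2.469818=-2.687810
k=4: b·v=3.05×(-3.142)=-9.583100; √(2b)=2.469818; u=(-9.583100+(-37.345))/2.469818=-19.000632, w=(-9.583100−(-37.345))/2.469818=11.240465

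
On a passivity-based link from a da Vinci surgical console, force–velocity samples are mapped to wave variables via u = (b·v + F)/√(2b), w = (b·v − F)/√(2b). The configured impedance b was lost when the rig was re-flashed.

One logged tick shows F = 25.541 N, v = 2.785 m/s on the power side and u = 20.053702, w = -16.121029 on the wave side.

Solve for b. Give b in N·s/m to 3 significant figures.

u + w = 3.932673;  u + w = √(2b)·v, so √(2b) = 3.932673/2.785 = 1.412091.
b = (√(2b))²/2 = 1.994001/2 = 0.997000.
(Check via u − w = 2F/√(2b): u − w = 36.174731, 2F/√(2b) = 36.174726.)

b = 0.997 N·s/m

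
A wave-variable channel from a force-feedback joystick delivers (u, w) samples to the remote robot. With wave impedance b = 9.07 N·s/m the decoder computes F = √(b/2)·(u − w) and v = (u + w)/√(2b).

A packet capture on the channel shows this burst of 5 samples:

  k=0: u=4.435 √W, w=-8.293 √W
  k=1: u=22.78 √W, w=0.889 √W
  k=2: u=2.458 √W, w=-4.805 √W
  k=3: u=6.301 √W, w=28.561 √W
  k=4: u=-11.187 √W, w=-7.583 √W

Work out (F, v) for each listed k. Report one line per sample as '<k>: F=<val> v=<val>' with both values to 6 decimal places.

0: F=27.104963 v=-0.905823
1: F=46.618065 v=5.557267
2: F=15.466950 v=-0.551054
3: F=-47.403871 v=8.185282
4: F=-7.674912 v=-4.407026

k=0: u−w=12.728000, u+w=-3.858000; √(b/2)=2.129554, √(2b)=4.259108; F=2.129554×12.728=27.104963, v=-3.858000/4.259108=-0.905823
k=1: u−w=21.891000, u+w=23.669000; √(b/2)=2.129554, √(2b)=4.259108; F=2.129554×21.891=46.618065, v=23.669000/4.259108=5.557267
k=2: u−w=7.263000, u+w=-2.347000; √(b/2)=2.129554, √(2b)=4.259108; F=2.129554×7.263=15.466950, v=-2.347000/4.259108=-0.551054
k=3: u−w=-22.260000, u+w=34.862000; √(b/2)=2.129554, √(2b)=4.259108; F=2.129554×(-22.26)=-47.403871, v=34.862000/4.259108=8.185282
k=4: u−w=-3.604000, u+w=-18.770000; √(b/2)=2.129554, √(2b)=4.259108; F=2.129554×(-3.604)=-7.674912, v=-18.770000/4.259108=-4.407026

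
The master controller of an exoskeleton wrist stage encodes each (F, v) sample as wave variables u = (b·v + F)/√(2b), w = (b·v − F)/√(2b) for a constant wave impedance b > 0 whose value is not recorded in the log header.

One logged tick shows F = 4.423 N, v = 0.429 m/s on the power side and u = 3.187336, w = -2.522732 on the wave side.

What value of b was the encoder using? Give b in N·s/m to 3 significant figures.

u + w = 0.664604;  u + w = √(2b)·v, so √(2b) = 0.664604/0.429 = 1.549193.
b = (√(2b))²/2 = 2.400000/2 = 1.200000.
(Check via u − w = 2F/√(2b): u − w = 5.710068, 2F/√(2b) = 5.710068.)

b = 1.2 N·s/m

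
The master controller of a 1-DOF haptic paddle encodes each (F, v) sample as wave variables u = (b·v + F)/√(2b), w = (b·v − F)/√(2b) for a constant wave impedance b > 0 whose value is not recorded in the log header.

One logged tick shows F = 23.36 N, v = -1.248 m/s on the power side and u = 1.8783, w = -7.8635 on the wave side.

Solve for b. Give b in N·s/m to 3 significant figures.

b = 11.5 N·s/m

u + w = -5.9852;  u + w = √(2b)·v, so √(2b) = -5.9852/(-1.248) = 4.7958.
b = (√(2b))²/2 = 23.0000/2 = 11.5000.
(Check via u − w = 2F/√(2b): u − w = 9.7418, 2F/√(2b) = 9.7418.)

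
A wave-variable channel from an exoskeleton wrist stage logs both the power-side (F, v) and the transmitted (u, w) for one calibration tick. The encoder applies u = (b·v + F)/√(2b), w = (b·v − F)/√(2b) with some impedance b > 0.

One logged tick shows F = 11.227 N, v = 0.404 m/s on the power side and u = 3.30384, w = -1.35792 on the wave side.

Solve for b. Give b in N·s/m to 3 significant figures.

u + w = 1.9459;  u + w = √(2b)·v, so √(2b) = 1.9459/0.404 = 4.8166.
b = (√(2b))²/2 = 23.2000/2 = 11.6000.
(Check via u − w = 2F/√(2b): u − w = 4.6618, 2F/√(2b) = 4.6618.)

b = 11.6 N·s/m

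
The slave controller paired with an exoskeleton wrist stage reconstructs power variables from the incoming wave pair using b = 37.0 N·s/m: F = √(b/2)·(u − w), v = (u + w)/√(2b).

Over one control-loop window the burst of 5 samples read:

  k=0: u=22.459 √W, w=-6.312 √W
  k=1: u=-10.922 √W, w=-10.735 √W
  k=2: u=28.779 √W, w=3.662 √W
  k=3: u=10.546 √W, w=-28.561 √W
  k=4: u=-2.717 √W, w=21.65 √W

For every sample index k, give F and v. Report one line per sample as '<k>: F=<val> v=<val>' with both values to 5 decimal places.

k=0: u−w=28.77100, u+w=16.14700; √(b/2)=4.30116, √(2b)=8.60233; F=4.30116×28.771=123.74875, v=16.14700/8.60233=1.87705
k=1: u−w=-0.18700, u+w=-21.65700; √(b/2)=4.30116, √(2b)=8.60233; F=4.30116×(-0.187)=-0.80432, v=-21.65700/8.60233=-2.51758
k=2: u−w=25.11700, u+w=32.44100; √(b/2)=4.30116, √(2b)=8.60233; F=4.30116×25.117=108.03230, v=32.44100/8.60233=3.77119
k=3: u−w=39.10700, u+w=-18.01500; √(b/2)=4.30116, √(2b)=8.60233; F=4.30116×39.107=168.20557, v=-18.01500/8.60233=-2.09420
k=4: u−w=-24.36700, u+w=18.93300; √(b/2)=4.30116, √(2b)=8.60233; F=4.30116×(-24.367)=-104.80643, v=18.93300/8.60233=2.20092

0: F=123.74875 v=1.87705
1: F=-0.80432 v=-2.51758
2: F=108.03230 v=3.77119
3: F=168.20557 v=-2.09420
4: F=-104.80643 v=2.20092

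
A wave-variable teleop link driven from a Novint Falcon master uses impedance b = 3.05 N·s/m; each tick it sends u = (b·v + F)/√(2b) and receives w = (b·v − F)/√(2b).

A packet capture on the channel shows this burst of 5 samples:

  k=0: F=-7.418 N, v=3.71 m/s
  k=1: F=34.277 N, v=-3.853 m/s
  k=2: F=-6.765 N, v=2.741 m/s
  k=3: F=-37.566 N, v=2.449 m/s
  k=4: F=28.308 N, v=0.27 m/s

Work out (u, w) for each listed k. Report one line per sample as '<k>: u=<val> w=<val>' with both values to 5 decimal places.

0: u=1.57805 w=7.58497
1: u=9.12025 w=-18.63646
2: u=0.64582 w=6.12395
3: u=-12.18574 w=18.23432
4: u=11.79500 w=-11.12815

k=0: b·v=3.05×3.71=11.31550; √(2b)=2.46982; u=(11.31550+(-7.418))/2.46982=1.57805, w=(11.31550−(-7.418))/2.46982=7.58497
k=1: b·v=3.05×(-3.853)=-11.75165; √(2b)=2.46982; u=(-11.75165+34.277)/2.46982=9.12025, w=(-11.75165−34.277)/2.46982=-18.63646
k=2: b·v=3.05×2.741=8.36005; √(2b)=2.46982; u=(8.36005+(-6.765))/2.46982=0.64582, w=(8.36005−(-6.765))/2.46982=6.12395
k=3: b·v=3.05×2.449=7.46945; √(2b)=2.46982; u=(7.46945+(-37.566))/2.46982=-12.18574, w=(7.46945−(-37.566))/2.46982=18.23432
k=4: b·v=3.05×0.27=0.82350; √(2b)=2.46982; u=(0.82350+28.308)/2.46982=11.79500, w=(0.82350−28.308)/2.46982=-11.12815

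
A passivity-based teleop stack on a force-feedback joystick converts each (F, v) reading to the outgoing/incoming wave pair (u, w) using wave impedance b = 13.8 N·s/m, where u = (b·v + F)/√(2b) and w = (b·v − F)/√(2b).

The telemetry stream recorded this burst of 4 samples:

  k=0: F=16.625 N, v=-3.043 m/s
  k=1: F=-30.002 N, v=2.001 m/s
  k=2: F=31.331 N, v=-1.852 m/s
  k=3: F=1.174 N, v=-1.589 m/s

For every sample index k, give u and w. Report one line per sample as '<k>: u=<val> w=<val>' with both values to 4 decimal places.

0: u=-4.8288 w=-11.1578
1: u=-0.4546 w=10.9670
2: u=1.0989 w=-10.8286
3: u=-3.9505 w=-4.3974

k=0: b·v=13.8×(-3.043)=-41.9934; √(2b)=5.2536; u=(-41.9934+16.625)/5.2536=-4.8288, w=(-41.9934−16.625)/5.2536=-11.1578
k=1: b·v=13.8×2.001=27.6138; √(2b)=5.2536; u=(27.6138+(-30.002))/5.2536=-0.4546, w=(27.6138−(-30.002))/5.2536=10.9670
k=2: b·v=13.8×(-1.852)=-25.5576; √(2b)=5.2536; u=(-25.5576+31.331)/5.2536=1.0989, w=(-25.5576−31.331)/5.2536=-10.8286
k=3: b·v=13.8×(-1.589)=-21.9282; √(2b)=5.2536; u=(-21.9282+1.174)/5.2536=-3.9505, w=(-21.9282−1.174)/5.2536=-4.3974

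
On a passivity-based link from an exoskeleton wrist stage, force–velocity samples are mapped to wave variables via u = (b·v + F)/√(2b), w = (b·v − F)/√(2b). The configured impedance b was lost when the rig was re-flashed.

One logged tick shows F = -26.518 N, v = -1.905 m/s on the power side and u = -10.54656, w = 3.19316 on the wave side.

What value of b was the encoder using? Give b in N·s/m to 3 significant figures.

u + w = -7.35340;  u + w = √(2b)·v, so √(2b) = -7.35340/(-1.905) = 3.86005.
b = (√(2b))²/2 = 14.90001/2 = 7.45000.
(Check via u − w = 2F/√(2b): u − w = -13.73972, 2F/√(2b) = -13.73971.)

b = 7.45 N·s/m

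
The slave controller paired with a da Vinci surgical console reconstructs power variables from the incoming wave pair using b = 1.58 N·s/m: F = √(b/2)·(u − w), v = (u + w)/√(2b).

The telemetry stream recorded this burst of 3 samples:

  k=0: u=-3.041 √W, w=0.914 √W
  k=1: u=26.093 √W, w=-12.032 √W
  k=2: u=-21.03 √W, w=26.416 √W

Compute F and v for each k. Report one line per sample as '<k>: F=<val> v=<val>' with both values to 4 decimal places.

k=0: u−w=-3.9550, u+w=-2.1270; √(b/2)=0.8888, √(2b)=1.7776; F=0.8888×(-3.955)=-3.5153, v=-2.1270/1.7776=-1.1965
k=1: u−w=38.1250, u+w=14.0610; √(b/2)=0.8888, √(2b)=1.7776; F=0.8888×38.125=33.8862, v=14.0610/1.7776=7.9099
k=2: u−w=-47.4460, u+w=5.3860; √(b/2)=0.8888, √(2b)=1.7776; F=0.8888×(-47.446)=-42.1709, v=5.3860/1.7776=3.0299

0: F=-3.5153 v=-1.1965
1: F=33.8862 v=7.9099
2: F=-42.1709 v=3.0299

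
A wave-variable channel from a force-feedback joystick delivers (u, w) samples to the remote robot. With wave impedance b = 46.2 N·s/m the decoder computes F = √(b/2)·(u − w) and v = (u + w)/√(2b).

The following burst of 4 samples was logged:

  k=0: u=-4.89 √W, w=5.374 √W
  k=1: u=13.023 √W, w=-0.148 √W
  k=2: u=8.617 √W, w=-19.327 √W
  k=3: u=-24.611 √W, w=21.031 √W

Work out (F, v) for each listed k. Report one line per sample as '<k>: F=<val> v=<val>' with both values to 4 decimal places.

0: F=-49.3313 v=0.0504
1: F=63.3031 v=1.3394
2: F=134.3057 v=-1.1142
3: F=-219.3667 v=-0.3724

k=0: u−w=-10.2640, u+w=0.4840; √(b/2)=4.8062, √(2b)=9.6125; F=4.8062×(-10.264)=-49.3313, v=0.4840/9.6125=0.0504
k=1: u−w=13.1710, u+w=12.8750; √(b/2)=4.8062, √(2b)=9.6125; F=4.8062×13.171=63.3031, v=12.8750/9.6125=1.3394
k=2: u−w=27.9440, u+w=-10.7100; √(b/2)=4.8062, √(2b)=9.6125; F=4.8062×27.944=134.3057, v=-10.7100/9.6125=-1.1142
k=3: u−w=-45.6420, u+w=-3.5800; √(b/2)=4.8062, √(2b)=9.6125; F=4.8062×(-45.642)=-219.3667, v=-3.5800/9.6125=-0.3724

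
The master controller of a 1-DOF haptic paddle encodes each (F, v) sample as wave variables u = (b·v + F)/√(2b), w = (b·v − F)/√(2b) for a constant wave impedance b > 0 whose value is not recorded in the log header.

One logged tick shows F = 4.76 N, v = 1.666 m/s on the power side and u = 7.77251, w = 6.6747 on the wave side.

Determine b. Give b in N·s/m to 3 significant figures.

b = 37.6 N·s/m

u + w = 14.4472;  u + w = √(2b)·v, so √(2b) = 14.4472/1.666 = 8.6718.
b = (√(2b))²/2 = 75.2000/2 = 37.6000.
(Check via u − w = 2F/√(2b): u − w = 1.0978, 2F/√(2b) = 1.0978.)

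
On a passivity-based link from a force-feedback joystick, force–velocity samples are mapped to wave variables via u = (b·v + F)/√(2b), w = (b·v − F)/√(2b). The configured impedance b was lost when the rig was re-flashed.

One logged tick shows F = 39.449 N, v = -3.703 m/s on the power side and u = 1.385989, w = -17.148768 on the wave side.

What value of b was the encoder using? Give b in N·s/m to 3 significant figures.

b = 9.06 N·s/m

u + w = -15.762779;  u + w = √(2b)·v, so √(2b) = -15.762779/(-3.703) = 4.256759.
b = (√(2b))²/2 = 18.119998/2 = 9.059999.
(Check via u − w = 2F/√(2b): u − w = 18.534757, 2F/√(2b) = 18.534758.)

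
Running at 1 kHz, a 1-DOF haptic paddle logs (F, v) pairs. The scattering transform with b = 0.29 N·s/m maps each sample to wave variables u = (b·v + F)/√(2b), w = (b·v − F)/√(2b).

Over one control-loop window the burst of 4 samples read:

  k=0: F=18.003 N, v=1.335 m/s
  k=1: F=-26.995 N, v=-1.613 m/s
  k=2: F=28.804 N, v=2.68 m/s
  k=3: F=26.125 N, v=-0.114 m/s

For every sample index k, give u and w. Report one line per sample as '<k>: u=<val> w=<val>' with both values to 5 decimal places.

0: u=24.14745 w=-23.13074
1: u=-36.06038 w=34.83196
2: u=38.84202 w=-36.80099
3: u=34.26040 w=-34.34722

k=0: b·v=0.29×1.335=0.38715; √(2b)=0.76158; u=(0.38715+18.003)/0.76158=24.14745, w=(0.38715−18.003)/0.76158=-23.13074
k=1: b·v=0.29×(-1.613)=-0.46777; √(2b)=0.76158; u=(-0.46777+(-26.995))/0.76158=-36.06038, w=(-0.46777−(-26.995))/0.76158=34.83196
k=2: b·v=0.29×2.68=0.77720; √(2b)=0.76158; u=(0.77720+28.804)/0.76158=38.84202, w=(0.77720−28.804)/0.76158=-36.80099
k=3: b·v=0.29×(-0.114)=-0.03306; √(2b)=0.76158; u=(-0.03306+26.125)/0.76158=34.26040, w=(-0.03306−26.125)/0.76158=-34.34722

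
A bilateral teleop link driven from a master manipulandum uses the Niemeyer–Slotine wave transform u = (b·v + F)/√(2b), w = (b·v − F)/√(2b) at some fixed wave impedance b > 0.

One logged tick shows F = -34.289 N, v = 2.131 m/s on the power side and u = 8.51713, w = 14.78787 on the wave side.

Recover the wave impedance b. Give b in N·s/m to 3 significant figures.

u + w = 23.30500;  u + w = √(2b)·v, so √(2b) = 23.30500/2.131 = 10.93618.
b = (√(2b))²/2 = 119.60004/2 = 59.80002.
(Check via u − w = 2F/√(2b): u − w = -6.27074, 2F/√(2b) = -6.27075.)

b = 59.8 N·s/m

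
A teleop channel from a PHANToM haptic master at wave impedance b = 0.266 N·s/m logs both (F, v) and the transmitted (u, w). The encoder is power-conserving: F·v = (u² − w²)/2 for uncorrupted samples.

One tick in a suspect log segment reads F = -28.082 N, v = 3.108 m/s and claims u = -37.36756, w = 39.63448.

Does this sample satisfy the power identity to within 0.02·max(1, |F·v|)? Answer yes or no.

yes

F·v = (-28.082)×3.108 = -87.2789 W.
(u² − w²)/2 = (1396.3345 − 1570.8920)/2 = -87.2787 W.
|Δ| = 0.0001;  2% of max(1, |F·v|) = 1.7456.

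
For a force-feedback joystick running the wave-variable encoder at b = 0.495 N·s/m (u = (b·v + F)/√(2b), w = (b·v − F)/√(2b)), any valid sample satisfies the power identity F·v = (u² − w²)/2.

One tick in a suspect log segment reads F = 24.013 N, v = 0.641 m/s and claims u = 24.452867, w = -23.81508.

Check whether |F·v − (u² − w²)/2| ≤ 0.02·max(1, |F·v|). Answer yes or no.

yes

F·v = 24.013×0.641 = 15.392333 W.
(u² − w²)/2 = (597.942705 − 567.158035)/2 = 15.392335 W.
|Δ| = 0.000002;  2% of max(1, |F·v|) = 0.307847.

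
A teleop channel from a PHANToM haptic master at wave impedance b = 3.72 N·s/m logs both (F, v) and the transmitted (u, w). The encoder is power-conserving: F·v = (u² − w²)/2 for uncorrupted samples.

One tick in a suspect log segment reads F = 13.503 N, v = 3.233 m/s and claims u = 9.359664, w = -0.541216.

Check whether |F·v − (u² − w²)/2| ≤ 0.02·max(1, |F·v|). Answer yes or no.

yes

F·v = 13.503×3.233 = 43.655199 W.
(u² − w²)/2 = (87.603310 − 0.292915)/2 = 43.655198 W.
|Δ| = 0.000001;  2% of max(1, |F·v|) = 0.873104.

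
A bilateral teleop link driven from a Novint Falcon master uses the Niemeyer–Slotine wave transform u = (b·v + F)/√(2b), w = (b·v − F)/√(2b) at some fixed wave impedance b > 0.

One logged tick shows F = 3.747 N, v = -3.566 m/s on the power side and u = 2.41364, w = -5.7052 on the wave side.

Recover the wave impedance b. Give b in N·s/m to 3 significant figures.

b = 0.426 N·s/m

u + w = -3.29156;  u + w = √(2b)·v, so √(2b) = -3.29156/(-3.566) = 0.92304.
b = (√(2b))²/2 = 0.85200/2 = 0.42600.
(Check via u − w = 2F/√(2b): u − w = 8.11884, 2F/√(2b) = 8.11883.)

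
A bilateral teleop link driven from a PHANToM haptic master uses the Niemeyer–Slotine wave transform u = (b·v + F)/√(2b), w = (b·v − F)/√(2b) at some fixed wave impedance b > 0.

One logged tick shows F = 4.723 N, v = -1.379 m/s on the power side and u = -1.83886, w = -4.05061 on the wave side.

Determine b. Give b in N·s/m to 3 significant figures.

b = 9.12 N·s/m

u + w = -5.88947;  u + w = √(2b)·v, so √(2b) = -5.88947/(-1.379) = 4.27083.
b = (√(2b))²/2 = 18.23996/2 = 9.11998.
(Check via u − w = 2F/√(2b): u − w = 2.21175, 2F/√(2b) = 2.21175.)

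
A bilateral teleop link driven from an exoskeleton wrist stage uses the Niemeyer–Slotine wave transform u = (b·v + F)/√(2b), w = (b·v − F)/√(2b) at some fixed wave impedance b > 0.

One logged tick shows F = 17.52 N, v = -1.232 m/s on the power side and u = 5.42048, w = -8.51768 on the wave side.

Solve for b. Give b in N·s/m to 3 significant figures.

u + w = -3.09720;  u + w = √(2b)·v, so √(2b) = -3.09720/(-1.232) = 2.51396.
b = (√(2b))²/2 = 6.32000/2 = 3.16000.
(Check via u − w = 2F/√(2b): u − w = 13.93816, 2F/√(2b) = 13.93816.)

b = 3.16 N·s/m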